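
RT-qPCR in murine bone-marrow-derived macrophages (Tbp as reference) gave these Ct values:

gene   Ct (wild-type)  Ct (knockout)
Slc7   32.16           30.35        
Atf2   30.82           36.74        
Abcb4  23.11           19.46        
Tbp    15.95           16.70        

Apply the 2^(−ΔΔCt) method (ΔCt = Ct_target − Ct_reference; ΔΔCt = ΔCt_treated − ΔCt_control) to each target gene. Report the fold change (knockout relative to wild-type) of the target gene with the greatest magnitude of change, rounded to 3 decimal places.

0.028

Slc7: ΔΔCt = (30.35−16.70) − (32.16−15.95) = 13.65 − 16.21 = -2.56; fold change = 2^2.56 = 5.897
Atf2: ΔΔCt = (36.74−16.70) − (30.82−15.95) = 20.04 − 14.87 = 5.17; fold change = 2^-5.17 = 0.028
Abcb4: ΔΔCt = (19.46−16.70) − (23.11−15.95) = 2.76 − 7.16 = -4.40; fold change = 2^4.40 = 21.112
Atf2 has the largest |ΔΔCt| = 5.17.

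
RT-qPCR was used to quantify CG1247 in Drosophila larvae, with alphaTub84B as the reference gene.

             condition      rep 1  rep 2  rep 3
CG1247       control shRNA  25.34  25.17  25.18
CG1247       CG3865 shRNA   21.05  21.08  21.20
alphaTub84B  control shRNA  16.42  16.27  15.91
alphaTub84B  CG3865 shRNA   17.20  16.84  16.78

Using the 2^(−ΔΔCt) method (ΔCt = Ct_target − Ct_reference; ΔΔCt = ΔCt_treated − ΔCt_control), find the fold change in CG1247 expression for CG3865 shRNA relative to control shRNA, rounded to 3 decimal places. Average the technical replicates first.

29.041

Mean Ct: CG1247 control shRNA 25.230; CG1247 CG3865 shRNA 21.110; alphaTub84B control shRNA 16.200; alphaTub84B CG3865 shRNA 16.940
ΔCt(control shRNA) = 25.230 − 16.200 = 9.030
ΔCt(CG3865 shRNA) = 21.110 − 16.940 = 4.170
ΔΔCt = 4.170 − 9.030 = -4.860
Fold change = 2^(−(-4.860)) = 2^4.860 = 29.0406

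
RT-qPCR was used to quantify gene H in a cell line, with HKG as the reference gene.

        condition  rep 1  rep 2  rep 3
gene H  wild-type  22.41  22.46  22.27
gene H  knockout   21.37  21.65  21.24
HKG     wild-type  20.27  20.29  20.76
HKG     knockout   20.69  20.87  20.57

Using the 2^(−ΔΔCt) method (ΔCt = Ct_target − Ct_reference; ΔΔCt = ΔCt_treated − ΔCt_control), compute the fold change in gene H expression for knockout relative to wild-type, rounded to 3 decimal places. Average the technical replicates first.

2.346

Mean Ct: gene H wild-type 22.380; gene H knockout 21.420; HKG wild-type 20.440; HKG knockout 20.710
ΔCt(wild-type) = 22.380 − 20.440 = 1.940
ΔCt(knockout) = 21.420 − 20.710 = 0.710
ΔΔCt = 0.710 − 1.940 = -1.230
Fold change = 2^(−(-1.230)) = 2^1.230 = 2.3457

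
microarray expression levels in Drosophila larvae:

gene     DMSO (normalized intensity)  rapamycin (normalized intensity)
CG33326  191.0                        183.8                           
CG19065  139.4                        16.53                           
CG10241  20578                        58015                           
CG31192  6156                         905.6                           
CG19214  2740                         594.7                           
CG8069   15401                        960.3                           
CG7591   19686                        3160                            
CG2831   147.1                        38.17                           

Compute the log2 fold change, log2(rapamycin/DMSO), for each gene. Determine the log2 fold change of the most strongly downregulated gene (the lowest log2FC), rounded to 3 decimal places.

log2(183.8/191.0) = -0.055  (CG33326)
log2(16.53/139.4) = -3.076  (CG19065)
log2(58015/20578) = 1.495  (CG10241)
log2(905.6/6156) = -2.765  (CG31192)
log2(594.7/2740) = -2.204  (CG19214)
log2(960.3/15401) = -4.003  (CG8069)
log2(3160/19686) = -2.639  (CG7591)
log2(38.17/147.1) = -1.946  (CG2831)
CG8069 is most strongly downregulated.

-4.003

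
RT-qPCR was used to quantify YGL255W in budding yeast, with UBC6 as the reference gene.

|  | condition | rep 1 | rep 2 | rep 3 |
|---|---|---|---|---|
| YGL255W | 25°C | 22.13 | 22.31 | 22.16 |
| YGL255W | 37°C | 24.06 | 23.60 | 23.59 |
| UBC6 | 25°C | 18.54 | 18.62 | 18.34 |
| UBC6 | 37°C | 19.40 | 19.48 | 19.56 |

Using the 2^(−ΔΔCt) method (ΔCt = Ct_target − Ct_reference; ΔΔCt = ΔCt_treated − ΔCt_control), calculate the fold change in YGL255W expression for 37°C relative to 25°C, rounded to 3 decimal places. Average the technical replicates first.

0.674

Mean Ct: YGL255W 25°C 22.200; YGL255W 37°C 23.750; UBC6 25°C 18.500; UBC6 37°C 19.480
ΔCt(25°C) = 22.200 − 18.500 = 3.700
ΔCt(37°C) = 23.750 − 19.480 = 4.270
ΔΔCt = 4.270 − 3.700 = 0.570
Fold change = 2^(−0.570) = 0.6736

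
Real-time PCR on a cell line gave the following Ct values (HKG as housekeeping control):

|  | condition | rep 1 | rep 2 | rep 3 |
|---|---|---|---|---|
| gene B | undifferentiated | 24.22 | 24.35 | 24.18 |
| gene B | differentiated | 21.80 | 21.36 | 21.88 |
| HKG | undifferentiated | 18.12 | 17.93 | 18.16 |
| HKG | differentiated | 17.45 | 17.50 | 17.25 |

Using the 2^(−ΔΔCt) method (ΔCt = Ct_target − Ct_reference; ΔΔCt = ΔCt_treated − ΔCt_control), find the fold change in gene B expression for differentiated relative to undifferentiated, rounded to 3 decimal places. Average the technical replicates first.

3.732

Mean Ct: gene B undifferentiated 24.250; gene B differentiated 21.680; HKG undifferentiated 18.070; HKG differentiated 17.400
ΔCt(undifferentiated) = 24.250 − 18.070 = 6.180
ΔCt(differentiated) = 21.680 − 17.400 = 4.280
ΔΔCt = 4.280 − 6.180 = -1.900
Fold change = 2^(−(-1.900)) = 2^1.900 = 3.7321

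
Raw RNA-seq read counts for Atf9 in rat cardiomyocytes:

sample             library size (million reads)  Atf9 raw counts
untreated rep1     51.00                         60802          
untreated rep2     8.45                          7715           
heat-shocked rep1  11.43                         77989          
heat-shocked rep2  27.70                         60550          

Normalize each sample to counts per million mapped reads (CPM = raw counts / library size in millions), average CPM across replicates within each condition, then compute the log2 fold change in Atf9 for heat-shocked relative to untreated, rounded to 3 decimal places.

2.097

CPM(untreated rep1) = 60802 / 51.00 = 1192.1961
CPM(untreated rep2) = 7715 / 8.45 = 913.0178
CPM(heat-shocked rep1) = 77989 / 11.43 = 6823.1846
CPM(heat-shocked rep2) = 60550 / 27.70 = 2185.9206
mean CPM(untreated) = 1052.6069; mean CPM(heat-shocked) = 4504.5526
Fold change = 4504.5526 / 1052.6069 = 4.27943
log2(4.27943) = 2.0974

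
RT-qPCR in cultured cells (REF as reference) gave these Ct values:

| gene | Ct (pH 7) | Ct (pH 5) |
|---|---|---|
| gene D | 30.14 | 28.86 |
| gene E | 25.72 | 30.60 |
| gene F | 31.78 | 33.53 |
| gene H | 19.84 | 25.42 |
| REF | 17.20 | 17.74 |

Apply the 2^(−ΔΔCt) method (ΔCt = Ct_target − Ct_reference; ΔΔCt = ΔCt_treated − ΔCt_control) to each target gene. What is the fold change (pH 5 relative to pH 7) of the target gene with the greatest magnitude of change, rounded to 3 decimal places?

gene D: ΔΔCt = (28.86−17.74) − (30.14−17.20) = 11.12 − 12.94 = -1.82; fold change = 2^1.82 = 3.531
gene E: ΔΔCt = (30.60−17.74) − (25.72−17.20) = 12.86 − 8.52 = 4.34; fold change = 2^-4.34 = 0.049
gene F: ΔΔCt = (33.53−17.74) − (31.78−17.20) = 15.79 − 14.58 = 1.21; fold change = 2^-1.21 = 0.432
gene H: ΔΔCt = (25.42−17.74) − (19.84−17.20) = 7.68 − 2.64 = 5.04; fold change = 2^-5.04 = 0.030
gene H has the largest |ΔΔCt| = 5.04.

0.030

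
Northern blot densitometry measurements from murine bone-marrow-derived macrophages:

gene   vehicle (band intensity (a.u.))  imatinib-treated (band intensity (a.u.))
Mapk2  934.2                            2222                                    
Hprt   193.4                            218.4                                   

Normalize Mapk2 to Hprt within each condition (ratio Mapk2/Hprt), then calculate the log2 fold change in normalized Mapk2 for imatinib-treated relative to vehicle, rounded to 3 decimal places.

Mapk2/Hprt (vehicle) = 934.2 / 193.4 = 4.8304
Mapk2/Hprt (imatinib-treated) = 2222 / 218.4 = 10.174
Fold change = 10.174 / 4.8304 = 2.1062
log2(2.1062) = 1.0747

1.075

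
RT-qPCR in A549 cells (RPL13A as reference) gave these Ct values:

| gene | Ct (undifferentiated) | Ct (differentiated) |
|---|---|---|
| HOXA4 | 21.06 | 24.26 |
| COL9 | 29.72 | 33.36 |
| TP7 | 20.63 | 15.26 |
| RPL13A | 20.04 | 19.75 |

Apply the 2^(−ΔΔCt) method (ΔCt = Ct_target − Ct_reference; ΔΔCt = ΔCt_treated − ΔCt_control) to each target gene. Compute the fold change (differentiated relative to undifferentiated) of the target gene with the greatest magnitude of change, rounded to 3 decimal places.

33.825

HOXA4: ΔΔCt = (24.26−19.75) − (21.06−20.04) = 4.51 − 1.02 = 3.49; fold change = 2^-3.49 = 0.089
COL9: ΔΔCt = (33.36−19.75) − (29.72−20.04) = 13.61 − 9.68 = 3.93; fold change = 2^-3.93 = 0.066
TP7: ΔΔCt = (15.26−19.75) − (20.63−20.04) = -4.49 − 0.59 = -5.08; fold change = 2^5.08 = 33.825
TP7 has the largest |ΔΔCt| = 5.08.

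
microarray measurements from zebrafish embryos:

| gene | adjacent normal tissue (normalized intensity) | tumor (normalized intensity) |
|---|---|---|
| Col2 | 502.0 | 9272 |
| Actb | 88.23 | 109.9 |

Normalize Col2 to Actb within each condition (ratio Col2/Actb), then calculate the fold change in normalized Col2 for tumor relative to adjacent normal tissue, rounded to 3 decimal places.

14.828

Col2/Actb (adjacent normal tissue) = 502.0 / 88.23 = 5.6897
Col2/Actb (tumor) = 9272 / 109.9 = 84.368
Fold change = 84.368 / 5.6897 = 14.8282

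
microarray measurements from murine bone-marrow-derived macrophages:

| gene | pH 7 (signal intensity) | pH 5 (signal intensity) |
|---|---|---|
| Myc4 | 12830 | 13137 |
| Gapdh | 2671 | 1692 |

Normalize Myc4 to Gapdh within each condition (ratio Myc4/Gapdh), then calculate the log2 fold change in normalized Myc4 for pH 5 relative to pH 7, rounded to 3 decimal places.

0.693

Myc4/Gapdh (pH 7) = 12830 / 2671 = 4.8034
Myc4/Gapdh (pH 5) = 13137 / 1692 = 7.7642
Fold change = 7.7642 / 4.8034 = 1.6164
log2(1.6164) = 0.6928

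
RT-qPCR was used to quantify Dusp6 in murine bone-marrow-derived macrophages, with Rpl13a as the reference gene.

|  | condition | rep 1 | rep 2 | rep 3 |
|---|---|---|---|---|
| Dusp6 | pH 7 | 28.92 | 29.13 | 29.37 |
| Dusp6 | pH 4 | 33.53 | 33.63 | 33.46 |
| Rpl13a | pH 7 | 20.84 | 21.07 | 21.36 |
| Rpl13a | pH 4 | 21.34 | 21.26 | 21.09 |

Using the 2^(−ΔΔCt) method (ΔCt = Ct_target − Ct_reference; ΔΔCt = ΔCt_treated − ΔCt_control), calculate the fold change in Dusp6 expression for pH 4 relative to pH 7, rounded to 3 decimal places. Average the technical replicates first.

Mean Ct: Dusp6 pH 7 29.140; Dusp6 pH 4 33.540; Rpl13a pH 7 21.090; Rpl13a pH 4 21.230
ΔCt(pH 7) = 29.140 − 21.090 = 8.050
ΔCt(pH 4) = 33.540 − 21.230 = 12.310
ΔΔCt = 12.310 − 8.050 = 4.260
Fold change = 2^(−4.260) = 0.0522

0.052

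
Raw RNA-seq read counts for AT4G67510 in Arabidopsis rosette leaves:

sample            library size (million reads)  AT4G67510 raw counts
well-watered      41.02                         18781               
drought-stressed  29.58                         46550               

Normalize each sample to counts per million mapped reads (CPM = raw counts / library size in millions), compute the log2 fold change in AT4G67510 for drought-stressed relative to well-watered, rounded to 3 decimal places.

CPM(well-watered) = 18781 / 41.02 = 457.8498
CPM(drought-stressed) = 46550 / 29.58 = 1573.6984
Fold change = 1573.6984 / 457.8498 = 3.43715
log2(3.43715) = 1.7812

1.781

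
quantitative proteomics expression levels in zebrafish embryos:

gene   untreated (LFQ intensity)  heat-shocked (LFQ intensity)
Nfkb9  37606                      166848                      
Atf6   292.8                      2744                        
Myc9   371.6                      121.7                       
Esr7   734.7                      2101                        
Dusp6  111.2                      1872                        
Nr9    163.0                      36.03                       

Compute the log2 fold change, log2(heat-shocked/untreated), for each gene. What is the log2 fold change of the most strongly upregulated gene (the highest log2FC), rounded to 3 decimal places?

log2(166848/37606) = 2.149  (Nfkb9)
log2(2744/292.8) = 3.228  (Atf6)
log2(121.7/371.6) = -1.610  (Myc9)
log2(2101/734.7) = 1.516  (Esr7)
log2(1872/111.2) = 4.073  (Dusp6)
log2(36.03/163.0) = -2.178  (Nr9)
Dusp6 is most strongly upregulated.

4.073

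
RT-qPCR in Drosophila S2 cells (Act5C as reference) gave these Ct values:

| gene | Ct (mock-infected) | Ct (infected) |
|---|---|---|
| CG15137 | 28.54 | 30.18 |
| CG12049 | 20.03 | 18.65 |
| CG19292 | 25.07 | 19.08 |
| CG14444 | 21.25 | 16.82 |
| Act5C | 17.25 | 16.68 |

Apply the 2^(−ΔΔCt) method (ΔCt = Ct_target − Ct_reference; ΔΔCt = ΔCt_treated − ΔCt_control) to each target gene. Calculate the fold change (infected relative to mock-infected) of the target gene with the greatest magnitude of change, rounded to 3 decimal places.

CG15137: ΔΔCt = (30.18−16.68) − (28.54−17.25) = 13.50 − 11.29 = 2.21; fold change = 2^-2.21 = 0.216
CG12049: ΔΔCt = (18.65−16.68) − (20.03−17.25) = 1.97 − 2.78 = -0.81; fold change = 2^0.81 = 1.753
CG19292: ΔΔCt = (19.08−16.68) − (25.07−17.25) = 2.40 − 7.82 = -5.42; fold change = 2^5.42 = 42.814
CG14444: ΔΔCt = (16.82−16.68) − (21.25−17.25) = 0.14 − 4.00 = -3.86; fold change = 2^3.86 = 14.520
CG19292 has the largest |ΔΔCt| = 5.42.

42.814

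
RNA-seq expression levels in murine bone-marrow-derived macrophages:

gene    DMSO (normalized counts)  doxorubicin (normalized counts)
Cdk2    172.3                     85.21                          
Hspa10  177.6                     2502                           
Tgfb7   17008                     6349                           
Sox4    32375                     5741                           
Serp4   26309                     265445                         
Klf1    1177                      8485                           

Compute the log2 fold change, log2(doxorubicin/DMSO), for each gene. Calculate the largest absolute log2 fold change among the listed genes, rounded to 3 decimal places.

log2(85.21/172.3) = -1.016  (Cdk2)
log2(2502/177.6) = 3.816  (Hspa10)
log2(6349/17008) = -1.422  (Tgfb7)
log2(5741/32375) = -2.496  (Sox4)
log2(265445/26309) = 3.335  (Serp4)
log2(8485/1177) = 2.850  (Klf1)
The largest magnitude belongs to Hspa10.

3.816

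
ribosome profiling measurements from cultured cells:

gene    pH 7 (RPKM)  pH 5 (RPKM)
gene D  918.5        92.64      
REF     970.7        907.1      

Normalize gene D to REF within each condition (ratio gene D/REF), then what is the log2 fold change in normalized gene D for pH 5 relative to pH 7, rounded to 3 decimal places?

-3.212

gene D/REF (pH 7) = 918.5 / 970.7 = 0.94622
gene D/REF (pH 5) = 92.64 / 907.1 = 0.10213
Fold change = 0.10213 / 0.94622 = 0.1079
log2(0.1079) = -3.2118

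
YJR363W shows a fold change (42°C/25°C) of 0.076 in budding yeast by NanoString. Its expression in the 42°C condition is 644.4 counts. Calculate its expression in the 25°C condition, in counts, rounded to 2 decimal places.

8478.95

25°C expression = 644.4 / 0.076 = 8478.95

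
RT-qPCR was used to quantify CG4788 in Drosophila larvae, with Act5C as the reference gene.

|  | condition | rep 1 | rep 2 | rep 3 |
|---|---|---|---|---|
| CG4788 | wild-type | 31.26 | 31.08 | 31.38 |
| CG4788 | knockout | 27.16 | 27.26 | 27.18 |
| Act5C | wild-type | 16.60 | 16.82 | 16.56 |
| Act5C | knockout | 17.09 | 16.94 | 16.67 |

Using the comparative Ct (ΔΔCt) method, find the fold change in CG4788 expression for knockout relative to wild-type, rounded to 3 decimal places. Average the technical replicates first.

19.427

Mean Ct: CG4788 wild-type 31.240; CG4788 knockout 27.200; Act5C wild-type 16.660; Act5C knockout 16.900
ΔCt(wild-type) = 31.240 − 16.660 = 14.580
ΔCt(knockout) = 27.200 − 16.900 = 10.300
ΔΔCt = 10.300 − 14.580 = -4.280
Fold change = 2^(−(-4.280)) = 2^4.280 = 19.4271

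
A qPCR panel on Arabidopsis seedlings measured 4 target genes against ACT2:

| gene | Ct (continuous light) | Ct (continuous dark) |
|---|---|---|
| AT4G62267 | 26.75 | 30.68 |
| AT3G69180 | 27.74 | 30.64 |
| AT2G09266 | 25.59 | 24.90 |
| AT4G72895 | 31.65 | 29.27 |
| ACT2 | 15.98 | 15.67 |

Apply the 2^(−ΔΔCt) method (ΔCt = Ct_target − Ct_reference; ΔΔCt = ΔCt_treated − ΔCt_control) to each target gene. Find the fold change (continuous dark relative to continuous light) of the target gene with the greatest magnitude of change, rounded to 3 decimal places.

0.053

AT4G62267: ΔΔCt = (30.68−15.67) − (26.75−15.98) = 15.01 − 10.77 = 4.24; fold change = 2^-4.24 = 0.053
AT3G69180: ΔΔCt = (30.64−15.67) − (27.74−15.98) = 14.97 − 11.76 = 3.21; fold change = 2^-3.21 = 0.108
AT2G09266: ΔΔCt = (24.90−15.67) − (25.59−15.98) = 9.23 − 9.61 = -0.38; fold change = 2^0.38 = 1.301
AT4G72895: ΔΔCt = (29.27−15.67) − (31.65−15.98) = 13.60 − 15.67 = -2.07; fold change = 2^2.07 = 4.199
AT4G62267 has the largest |ΔΔCt| = 4.24.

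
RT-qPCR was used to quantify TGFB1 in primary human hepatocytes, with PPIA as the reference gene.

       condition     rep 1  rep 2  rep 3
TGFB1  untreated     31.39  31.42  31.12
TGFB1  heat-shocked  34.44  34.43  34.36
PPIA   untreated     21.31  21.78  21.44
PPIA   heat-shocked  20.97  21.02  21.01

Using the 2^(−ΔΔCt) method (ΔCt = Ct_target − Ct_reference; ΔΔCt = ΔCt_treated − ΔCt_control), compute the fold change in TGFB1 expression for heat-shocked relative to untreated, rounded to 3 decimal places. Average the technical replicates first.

0.082

Mean Ct: TGFB1 untreated 31.310; TGFB1 heat-shocked 34.410; PPIA untreated 21.510; PPIA heat-shocked 21.000
ΔCt(untreated) = 31.310 − 21.510 = 9.800
ΔCt(heat-shocked) = 34.410 − 21.000 = 13.410
ΔΔCt = 13.410 − 9.800 = 3.610
Fold change = 2^(−3.610) = 0.0819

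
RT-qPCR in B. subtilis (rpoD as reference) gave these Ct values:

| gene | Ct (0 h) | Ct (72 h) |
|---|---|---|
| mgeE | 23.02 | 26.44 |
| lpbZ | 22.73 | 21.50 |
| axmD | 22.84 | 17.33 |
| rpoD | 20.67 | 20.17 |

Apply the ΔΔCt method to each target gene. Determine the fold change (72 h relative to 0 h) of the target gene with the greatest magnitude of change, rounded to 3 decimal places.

mgeE: ΔΔCt = (26.44−20.17) − (23.02−20.67) = 6.27 − 2.35 = 3.92; fold change = 2^-3.92 = 0.066
lpbZ: ΔΔCt = (21.50−20.17) − (22.73−20.67) = 1.33 − 2.06 = -0.73; fold change = 2^0.73 = 1.659
axmD: ΔΔCt = (17.33−20.17) − (22.84−20.67) = -2.84 − 2.17 = -5.01; fold change = 2^5.01 = 32.223
axmD has the largest |ΔΔCt| = 5.01.

32.223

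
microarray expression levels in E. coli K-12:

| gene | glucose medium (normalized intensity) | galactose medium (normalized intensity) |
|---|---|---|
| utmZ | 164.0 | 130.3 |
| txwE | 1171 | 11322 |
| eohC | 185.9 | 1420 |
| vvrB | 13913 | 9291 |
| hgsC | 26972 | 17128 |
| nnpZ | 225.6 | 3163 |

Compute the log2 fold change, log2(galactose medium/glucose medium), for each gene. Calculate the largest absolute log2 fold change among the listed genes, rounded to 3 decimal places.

3.809

log2(130.3/164.0) = -0.332  (utmZ)
log2(11322/1171) = 3.273  (txwE)
log2(1420/185.9) = 2.933  (eohC)
log2(9291/13913) = -0.583  (vvrB)
log2(17128/26972) = -0.655  (hgsC)
log2(3163/225.6) = 3.809  (nnpZ)
The largest magnitude belongs to nnpZ.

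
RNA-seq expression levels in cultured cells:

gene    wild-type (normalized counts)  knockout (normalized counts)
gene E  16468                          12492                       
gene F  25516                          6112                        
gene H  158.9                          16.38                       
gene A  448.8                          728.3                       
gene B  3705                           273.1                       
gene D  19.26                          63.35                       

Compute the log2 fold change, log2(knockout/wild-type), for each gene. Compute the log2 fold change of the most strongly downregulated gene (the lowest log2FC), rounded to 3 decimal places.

-3.762

log2(12492/16468) = -0.399  (gene E)
log2(6112/25516) = -2.062  (gene F)
log2(16.38/158.9) = -3.278  (gene H)
log2(728.3/448.8) = 0.698  (gene A)
log2(273.1/3705) = -3.762  (gene B)
log2(63.35/19.26) = 1.718  (gene D)
gene B is most strongly downregulated.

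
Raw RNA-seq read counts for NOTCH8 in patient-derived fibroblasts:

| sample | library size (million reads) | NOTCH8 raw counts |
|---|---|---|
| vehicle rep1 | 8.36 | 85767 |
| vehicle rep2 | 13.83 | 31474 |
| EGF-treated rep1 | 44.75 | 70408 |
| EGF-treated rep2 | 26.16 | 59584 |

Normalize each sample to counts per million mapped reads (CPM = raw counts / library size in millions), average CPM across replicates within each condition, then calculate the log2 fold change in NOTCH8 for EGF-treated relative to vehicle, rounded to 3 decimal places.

CPM(vehicle rep1) = 85767 / 8.36 = 10259.2105
CPM(vehicle rep2) = 31474 / 13.83 = 2275.7773
CPM(EGF-treated rep1) = 70408 / 44.75 = 1573.3631
CPM(EGF-treated rep2) = 59584 / 26.16 = 2277.6758
mean CPM(vehicle) = 6267.4939; mean CPM(EGF-treated) = 1925.5195
Fold change = 1925.5195 / 6267.4939 = 0.30722
log2(0.30722) = -1.7026

-1.703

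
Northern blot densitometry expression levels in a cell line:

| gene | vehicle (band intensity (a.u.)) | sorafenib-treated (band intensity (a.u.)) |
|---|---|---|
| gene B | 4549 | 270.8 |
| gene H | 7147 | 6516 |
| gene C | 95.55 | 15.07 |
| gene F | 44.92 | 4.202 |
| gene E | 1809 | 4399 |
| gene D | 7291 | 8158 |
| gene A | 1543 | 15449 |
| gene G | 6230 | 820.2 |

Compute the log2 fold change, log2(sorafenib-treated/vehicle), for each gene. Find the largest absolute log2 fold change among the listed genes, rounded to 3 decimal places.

log2(270.8/4549) = -4.070  (gene B)
log2(6516/7147) = -0.133  (gene H)
log2(15.07/95.55) = -2.665  (gene C)
log2(4.202/44.92) = -3.418  (gene F)
log2(4399/1809) = 1.282  (gene E)
log2(8158/7291) = 0.162  (gene D)
log2(15449/1543) = 3.324  (gene A)
log2(820.2/6230) = -2.925  (gene G)
The largest magnitude belongs to gene B.

4.070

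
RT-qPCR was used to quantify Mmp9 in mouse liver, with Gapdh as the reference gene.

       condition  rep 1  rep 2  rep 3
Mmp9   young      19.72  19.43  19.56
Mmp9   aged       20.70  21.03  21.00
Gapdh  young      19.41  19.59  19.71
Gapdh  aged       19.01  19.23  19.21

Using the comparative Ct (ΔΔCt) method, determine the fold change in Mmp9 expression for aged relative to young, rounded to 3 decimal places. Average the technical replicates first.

0.295

Mean Ct: Mmp9 young 19.570; Mmp9 aged 20.910; Gapdh young 19.570; Gapdh aged 19.150
ΔCt(young) = 19.570 − 19.570 = -0.000
ΔCt(aged) = 20.910 − 19.150 = 1.760
ΔΔCt = 1.760 − (-0.000) = 1.760
Fold change = 2^(−1.760) = 0.2952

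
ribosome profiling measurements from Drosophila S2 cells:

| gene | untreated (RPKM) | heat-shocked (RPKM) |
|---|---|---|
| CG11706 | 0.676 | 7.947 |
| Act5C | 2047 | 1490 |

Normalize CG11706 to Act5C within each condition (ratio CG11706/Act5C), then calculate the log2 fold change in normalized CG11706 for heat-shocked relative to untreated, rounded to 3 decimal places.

CG11706/Act5C (untreated) = 0.676 / 2047 = 0.00033024
CG11706/Act5C (heat-shocked) = 7.947 / 1490 = 0.0053336
Fold change = 0.0053336 / 0.00033024 = 16.1506
log2(16.1506) = 4.0135

4.014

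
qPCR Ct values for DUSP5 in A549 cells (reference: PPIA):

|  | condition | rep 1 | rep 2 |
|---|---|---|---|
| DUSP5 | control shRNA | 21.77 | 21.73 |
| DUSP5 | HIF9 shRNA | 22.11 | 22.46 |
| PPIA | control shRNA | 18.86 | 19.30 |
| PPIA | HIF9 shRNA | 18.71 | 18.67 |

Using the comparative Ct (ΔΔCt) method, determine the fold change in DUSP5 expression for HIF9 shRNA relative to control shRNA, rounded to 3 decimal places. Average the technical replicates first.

Mean Ct: DUSP5 control shRNA 21.750; DUSP5 HIF9 shRNA 22.285; PPIA control shRNA 19.080; PPIA HIF9 shRNA 18.690
ΔCt(control shRNA) = 21.750 − 19.080 = 2.670
ΔCt(HIF9 shRNA) = 22.285 − 18.690 = 3.595
ΔΔCt = 3.595 − 2.670 = 0.925
Fold change = 2^(−0.925) = 0.5267

0.527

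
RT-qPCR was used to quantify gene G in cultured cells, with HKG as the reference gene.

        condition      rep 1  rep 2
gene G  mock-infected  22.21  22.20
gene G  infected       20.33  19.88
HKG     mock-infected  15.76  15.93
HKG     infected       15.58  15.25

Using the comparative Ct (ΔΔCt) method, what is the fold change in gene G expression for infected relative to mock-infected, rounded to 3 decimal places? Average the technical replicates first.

Mean Ct: gene G mock-infected 22.205; gene G infected 20.105; HKG mock-infected 15.845; HKG infected 15.415
ΔCt(mock-infected) = 22.205 − 15.845 = 6.360
ΔCt(infected) = 20.105 − 15.415 = 4.690
ΔΔCt = 4.690 − 6.360 = -1.670
Fold change = 2^(−(-1.670)) = 2^1.670 = 3.1821

3.182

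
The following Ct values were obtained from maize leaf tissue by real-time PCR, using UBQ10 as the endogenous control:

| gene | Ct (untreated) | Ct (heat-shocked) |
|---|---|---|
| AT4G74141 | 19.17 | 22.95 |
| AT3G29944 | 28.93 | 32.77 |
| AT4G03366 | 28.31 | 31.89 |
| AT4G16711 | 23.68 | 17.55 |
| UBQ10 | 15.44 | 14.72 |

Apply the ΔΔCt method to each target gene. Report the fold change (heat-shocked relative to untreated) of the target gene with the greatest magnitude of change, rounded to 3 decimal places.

AT4G74141: ΔΔCt = (22.95−14.72) − (19.17−15.44) = 8.23 − 3.73 = 4.50; fold change = 2^-4.50 = 0.044
AT3G29944: ΔΔCt = (32.77−14.72) − (28.93−15.44) = 18.05 − 13.49 = 4.56; fold change = 2^-4.56 = 0.042
AT4G03366: ΔΔCt = (31.89−14.72) − (28.31−15.44) = 17.17 − 12.87 = 4.30; fold change = 2^-4.30 = 0.051
AT4G16711: ΔΔCt = (17.55−14.72) − (23.68−15.44) = 2.83 − 8.24 = -5.41; fold change = 2^5.41 = 42.518
AT4G16711 has the largest |ΔΔCt| = 5.41.

42.518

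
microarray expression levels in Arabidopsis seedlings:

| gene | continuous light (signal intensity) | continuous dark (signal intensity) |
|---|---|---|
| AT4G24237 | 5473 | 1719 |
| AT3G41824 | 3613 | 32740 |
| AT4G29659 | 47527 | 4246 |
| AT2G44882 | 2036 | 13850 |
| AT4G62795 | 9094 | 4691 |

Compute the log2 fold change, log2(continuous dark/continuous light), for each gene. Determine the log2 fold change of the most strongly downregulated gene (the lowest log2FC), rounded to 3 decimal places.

-3.485

log2(1719/5473) = -1.671  (AT4G24237)
log2(32740/3613) = 3.180  (AT3G41824)
log2(4246/47527) = -3.485  (AT4G29659)
log2(13850/2036) = 2.766  (AT2G44882)
log2(4691/9094) = -0.955  (AT4G62795)
AT4G29659 is most strongly downregulated.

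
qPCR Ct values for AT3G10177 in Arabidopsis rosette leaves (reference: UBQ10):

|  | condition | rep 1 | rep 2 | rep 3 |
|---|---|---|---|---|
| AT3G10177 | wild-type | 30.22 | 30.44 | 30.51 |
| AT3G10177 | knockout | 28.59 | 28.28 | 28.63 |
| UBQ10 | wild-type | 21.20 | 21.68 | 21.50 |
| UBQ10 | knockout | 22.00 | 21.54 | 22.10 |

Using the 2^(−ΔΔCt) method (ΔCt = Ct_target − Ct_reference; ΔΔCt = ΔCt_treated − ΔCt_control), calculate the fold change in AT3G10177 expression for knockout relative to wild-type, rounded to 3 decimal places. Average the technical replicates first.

Mean Ct: AT3G10177 wild-type 30.390; AT3G10177 knockout 28.500; UBQ10 wild-type 21.460; UBQ10 knockout 21.880
ΔCt(wild-type) = 30.390 − 21.460 = 8.930
ΔCt(knockout) = 28.500 − 21.880 = 6.620
ΔΔCt = 6.620 − 8.930 = -2.310
Fold change = 2^(−(-2.310)) = 2^2.310 = 4.9588

4.959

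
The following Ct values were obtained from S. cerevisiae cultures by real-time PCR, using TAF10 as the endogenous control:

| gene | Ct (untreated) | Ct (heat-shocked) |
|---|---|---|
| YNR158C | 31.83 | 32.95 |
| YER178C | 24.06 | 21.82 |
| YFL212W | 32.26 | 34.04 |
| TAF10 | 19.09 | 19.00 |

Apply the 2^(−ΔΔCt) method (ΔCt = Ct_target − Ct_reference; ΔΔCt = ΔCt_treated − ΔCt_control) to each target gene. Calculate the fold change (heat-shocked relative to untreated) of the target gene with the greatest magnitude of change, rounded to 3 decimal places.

YNR158C: ΔΔCt = (32.95−19.00) − (31.83−19.09) = 13.95 − 12.74 = 1.21; fold change = 2^-1.21 = 0.432
YER178C: ΔΔCt = (21.82−19.00) − (24.06−19.09) = 2.82 − 4.97 = -2.15; fold change = 2^2.15 = 4.438
YFL212W: ΔΔCt = (34.04−19.00) − (32.26−19.09) = 15.04 − 13.17 = 1.87; fold change = 2^-1.87 = 0.274
YER178C has the largest |ΔΔCt| = 2.15.

4.438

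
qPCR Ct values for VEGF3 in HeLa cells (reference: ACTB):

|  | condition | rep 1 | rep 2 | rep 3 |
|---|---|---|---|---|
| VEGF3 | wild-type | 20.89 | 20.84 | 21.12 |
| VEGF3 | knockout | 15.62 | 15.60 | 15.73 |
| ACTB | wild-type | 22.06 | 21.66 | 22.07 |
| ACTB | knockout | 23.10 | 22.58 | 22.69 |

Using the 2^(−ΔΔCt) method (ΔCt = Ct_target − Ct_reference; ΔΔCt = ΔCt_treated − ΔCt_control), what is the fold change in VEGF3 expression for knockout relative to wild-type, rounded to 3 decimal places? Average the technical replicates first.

Mean Ct: VEGF3 wild-type 20.950; VEGF3 knockout 15.650; ACTB wild-type 21.930; ACTB knockout 22.790
ΔCt(wild-type) = 20.950 − 21.930 = -0.980
ΔCt(knockout) = 15.650 − 22.790 = -7.140
ΔΔCt = -7.140 − (-0.980) = -6.160
Fold change = 2^(−(-6.160)) = 2^6.160 = 71.5064

71.506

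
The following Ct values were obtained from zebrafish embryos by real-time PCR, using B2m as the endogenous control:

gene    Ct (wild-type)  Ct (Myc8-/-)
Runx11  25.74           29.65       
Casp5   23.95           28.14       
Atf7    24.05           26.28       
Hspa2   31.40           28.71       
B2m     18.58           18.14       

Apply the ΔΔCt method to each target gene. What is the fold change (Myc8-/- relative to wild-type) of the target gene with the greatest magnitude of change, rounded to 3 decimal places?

Runx11: ΔΔCt = (29.65−18.14) − (25.74−18.58) = 11.51 − 7.16 = 4.35; fold change = 2^-4.35 = 0.049
Casp5: ΔΔCt = (28.14−18.14) − (23.95−18.58) = 10.00 − 5.37 = 4.63; fold change = 2^-4.63 = 0.040
Atf7: ΔΔCt = (26.28−18.14) − (24.05−18.58) = 8.14 − 5.47 = 2.67; fold change = 2^-2.67 = 0.157
Hspa2: ΔΔCt = (28.71−18.14) − (31.40−18.58) = 10.57 − 12.82 = -2.25; fold change = 2^2.25 = 4.757
Casp5 has the largest |ΔΔCt| = 4.63.

0.040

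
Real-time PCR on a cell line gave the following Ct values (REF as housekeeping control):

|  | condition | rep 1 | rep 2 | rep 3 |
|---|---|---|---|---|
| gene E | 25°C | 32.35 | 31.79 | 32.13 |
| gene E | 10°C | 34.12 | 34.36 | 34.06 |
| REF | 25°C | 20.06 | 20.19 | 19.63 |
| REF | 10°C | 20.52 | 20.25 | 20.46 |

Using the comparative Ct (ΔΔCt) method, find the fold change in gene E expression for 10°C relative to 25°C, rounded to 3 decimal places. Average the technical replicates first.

Mean Ct: gene E 25°C 32.090; gene E 10°C 34.180; REF 25°C 19.960; REF 10°C 20.410
ΔCt(25°C) = 32.090 − 19.960 = 12.130
ΔCt(10°C) = 34.180 − 20.410 = 13.770
ΔΔCt = 13.770 − 12.130 = 1.640
Fold change = 2^(−1.640) = 0.3209

0.321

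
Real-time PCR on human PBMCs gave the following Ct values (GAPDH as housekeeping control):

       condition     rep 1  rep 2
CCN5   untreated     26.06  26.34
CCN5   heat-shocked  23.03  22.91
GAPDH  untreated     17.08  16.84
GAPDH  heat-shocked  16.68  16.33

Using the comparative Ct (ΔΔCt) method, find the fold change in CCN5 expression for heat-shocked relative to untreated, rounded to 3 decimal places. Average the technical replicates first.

6.845

Mean Ct: CCN5 untreated 26.200; CCN5 heat-shocked 22.970; GAPDH untreated 16.960; GAPDH heat-shocked 16.505
ΔCt(untreated) = 26.200 − 16.960 = 9.240
ΔCt(heat-shocked) = 22.970 − 16.505 = 6.465
ΔΔCt = 6.465 − 9.240 = -2.775
Fold change = 2^(−(-2.775)) = 2^2.775 = 6.8448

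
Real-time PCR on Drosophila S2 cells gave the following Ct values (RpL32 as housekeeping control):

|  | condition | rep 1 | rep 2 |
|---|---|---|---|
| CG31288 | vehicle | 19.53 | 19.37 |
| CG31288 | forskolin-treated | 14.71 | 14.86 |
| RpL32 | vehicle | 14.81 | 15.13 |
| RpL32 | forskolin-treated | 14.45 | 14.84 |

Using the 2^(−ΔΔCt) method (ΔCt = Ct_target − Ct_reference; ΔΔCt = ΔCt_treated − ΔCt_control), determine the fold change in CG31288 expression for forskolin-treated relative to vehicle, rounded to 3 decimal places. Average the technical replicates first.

Mean Ct: CG31288 vehicle 19.450; CG31288 forskolin-treated 14.785; RpL32 vehicle 14.970; RpL32 forskolin-treated 14.645
ΔCt(vehicle) = 19.450 − 14.970 = 4.480
ΔCt(forskolin-treated) = 14.785 − 14.645 = 0.140
ΔΔCt = 0.140 − 4.480 = -4.340
Fold change = 2^(−(-4.340)) = 2^4.340 = 20.2521

20.252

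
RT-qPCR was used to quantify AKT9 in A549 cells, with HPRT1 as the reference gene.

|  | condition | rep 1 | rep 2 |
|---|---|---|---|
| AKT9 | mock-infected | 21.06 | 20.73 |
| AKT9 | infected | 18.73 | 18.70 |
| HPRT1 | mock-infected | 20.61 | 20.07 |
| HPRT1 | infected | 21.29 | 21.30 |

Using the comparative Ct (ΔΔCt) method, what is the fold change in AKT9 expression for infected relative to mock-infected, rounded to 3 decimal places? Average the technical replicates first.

8.785

Mean Ct: AKT9 mock-infected 20.895; AKT9 infected 18.715; HPRT1 mock-infected 20.340; HPRT1 infected 21.295
ΔCt(mock-infected) = 20.895 − 20.340 = 0.555
ΔCt(infected) = 18.715 − 21.295 = -2.580
ΔΔCt = -2.580 − 0.555 = -3.135
Fold change = 2^(−(-3.135)) = 2^3.135 = 8.7847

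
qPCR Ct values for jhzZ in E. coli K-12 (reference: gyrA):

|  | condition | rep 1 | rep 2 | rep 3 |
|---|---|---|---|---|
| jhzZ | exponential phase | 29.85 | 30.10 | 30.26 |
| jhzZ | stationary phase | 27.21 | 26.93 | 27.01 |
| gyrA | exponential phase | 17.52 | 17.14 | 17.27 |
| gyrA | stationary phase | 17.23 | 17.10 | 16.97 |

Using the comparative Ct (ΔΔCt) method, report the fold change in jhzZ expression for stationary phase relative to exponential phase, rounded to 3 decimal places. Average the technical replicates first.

Mean Ct: jhzZ exponential phase 30.070; jhzZ stationary phase 27.050; gyrA exponential phase 17.310; gyrA stationary phase 17.100
ΔCt(exponential phase) = 30.070 − 17.310 = 12.760
ΔCt(stationary phase) = 27.050 − 17.100 = 9.950
ΔΔCt = 9.950 − 12.760 = -2.810
Fold change = 2^(−(-2.810)) = 2^2.810 = 7.0128

7.013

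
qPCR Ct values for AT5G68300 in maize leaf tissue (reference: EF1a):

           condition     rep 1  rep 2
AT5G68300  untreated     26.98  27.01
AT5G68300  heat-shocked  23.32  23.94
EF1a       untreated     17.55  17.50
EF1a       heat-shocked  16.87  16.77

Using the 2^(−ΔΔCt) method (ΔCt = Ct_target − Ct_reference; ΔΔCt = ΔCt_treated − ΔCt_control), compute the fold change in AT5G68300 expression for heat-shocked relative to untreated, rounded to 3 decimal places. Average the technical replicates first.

6.320

Mean Ct: AT5G68300 untreated 26.995; AT5G68300 heat-shocked 23.630; EF1a untreated 17.525; EF1a heat-shocked 16.820
ΔCt(untreated) = 26.995 − 17.525 = 9.470
ΔCt(heat-shocked) = 23.630 − 16.820 = 6.810
ΔΔCt = 6.810 − 9.470 = -2.660
Fold change = 2^(−(-2.660)) = 2^2.660 = 6.3203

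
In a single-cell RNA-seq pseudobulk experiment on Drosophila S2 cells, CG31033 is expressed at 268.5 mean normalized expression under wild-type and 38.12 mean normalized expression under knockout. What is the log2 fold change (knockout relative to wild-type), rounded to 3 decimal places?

Fold change = 38.12 / 268.5 = 0.1420
log2(0.1420) = -2.8163

-2.816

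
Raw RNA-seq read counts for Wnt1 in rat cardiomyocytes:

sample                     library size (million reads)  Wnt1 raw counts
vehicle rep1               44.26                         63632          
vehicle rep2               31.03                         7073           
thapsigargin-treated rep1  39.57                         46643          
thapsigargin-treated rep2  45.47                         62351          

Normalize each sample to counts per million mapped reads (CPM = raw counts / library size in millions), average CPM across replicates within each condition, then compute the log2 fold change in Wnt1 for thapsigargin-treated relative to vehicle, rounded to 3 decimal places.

CPM(vehicle rep1) = 63632 / 44.26 = 1437.6864
CPM(vehicle rep2) = 7073 / 31.03 = 227.9407
CPM(thapsigargin-treated rep1) = 46643 / 39.57 = 1178.7465
CPM(thapsigargin-treated rep2) = 62351 / 45.47 = 1371.2558
mean CPM(vehicle) = 832.8136; mean CPM(thapsigargin-treated) = 1275.0011
Fold change = 1275.0011 / 832.8136 = 1.53096
log2(1.53096) = 0.6144

0.614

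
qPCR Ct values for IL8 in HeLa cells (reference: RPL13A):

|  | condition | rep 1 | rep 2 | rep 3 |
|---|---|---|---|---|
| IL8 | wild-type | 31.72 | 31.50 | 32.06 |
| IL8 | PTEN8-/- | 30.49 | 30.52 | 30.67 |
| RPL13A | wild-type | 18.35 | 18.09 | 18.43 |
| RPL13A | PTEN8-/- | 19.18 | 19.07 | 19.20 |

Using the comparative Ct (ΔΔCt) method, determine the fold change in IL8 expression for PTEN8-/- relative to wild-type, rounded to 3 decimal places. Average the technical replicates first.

Mean Ct: IL8 wild-type 31.760; IL8 PTEN8-/- 30.560; RPL13A wild-type 18.290; RPL13A PTEN8-/- 19.150
ΔCt(wild-type) = 31.760 − 18.290 = 13.470
ΔCt(PTEN8-/-) = 30.560 − 19.150 = 11.410
ΔΔCt = 11.410 − 13.470 = -2.060
Fold change = 2^(−(-2.060)) = 2^2.060 = 4.1699

4.170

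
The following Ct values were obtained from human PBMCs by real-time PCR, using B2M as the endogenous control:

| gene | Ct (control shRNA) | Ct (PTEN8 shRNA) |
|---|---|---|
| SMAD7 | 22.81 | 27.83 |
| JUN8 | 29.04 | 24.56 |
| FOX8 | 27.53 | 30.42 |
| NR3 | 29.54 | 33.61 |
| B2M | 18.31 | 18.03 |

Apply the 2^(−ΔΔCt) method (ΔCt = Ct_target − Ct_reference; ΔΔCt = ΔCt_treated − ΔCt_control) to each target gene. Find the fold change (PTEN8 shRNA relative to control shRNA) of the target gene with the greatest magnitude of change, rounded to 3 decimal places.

SMAD7: ΔΔCt = (27.83−18.03) − (22.81−18.31) = 9.80 − 4.50 = 5.30; fold change = 2^-5.30 = 0.025
JUN8: ΔΔCt = (24.56−18.03) − (29.04−18.31) = 6.53 − 10.73 = -4.20; fold change = 2^4.20 = 18.379
FOX8: ΔΔCt = (30.42−18.03) − (27.53−18.31) = 12.39 − 9.22 = 3.17; fold change = 2^-3.17 = 0.111
NR3: ΔΔCt = (33.61−18.03) − (29.54−18.31) = 15.58 − 11.23 = 4.35; fold change = 2^-4.35 = 0.049
SMAD7 has the largest |ΔΔCt| = 5.30.

0.025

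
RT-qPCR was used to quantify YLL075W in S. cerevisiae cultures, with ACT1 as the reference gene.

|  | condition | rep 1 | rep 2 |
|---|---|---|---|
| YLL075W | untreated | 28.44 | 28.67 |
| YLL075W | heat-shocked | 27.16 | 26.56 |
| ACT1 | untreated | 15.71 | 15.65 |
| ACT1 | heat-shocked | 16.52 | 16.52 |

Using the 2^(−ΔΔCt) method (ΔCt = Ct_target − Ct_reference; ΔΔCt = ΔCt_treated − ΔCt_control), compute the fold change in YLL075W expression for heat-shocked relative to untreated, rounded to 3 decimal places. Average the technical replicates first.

5.796

Mean Ct: YLL075W untreated 28.555; YLL075W heat-shocked 26.860; ACT1 untreated 15.680; ACT1 heat-shocked 16.520
ΔCt(untreated) = 28.555 − 15.680 = 12.875
ΔCt(heat-shocked) = 26.860 − 16.520 = 10.340
ΔΔCt = 10.340 − 12.875 = -2.535
Fold change = 2^(−(-2.535)) = 2^2.535 = 5.7958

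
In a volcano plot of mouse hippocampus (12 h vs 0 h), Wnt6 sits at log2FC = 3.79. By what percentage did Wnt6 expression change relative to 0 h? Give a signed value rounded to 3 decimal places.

1283.260%

Fold change = 2^(3.79) = 13.8326
Percent change = (FC − 1) × 100% = (13.8326 − 1) × 100 = 1283.260%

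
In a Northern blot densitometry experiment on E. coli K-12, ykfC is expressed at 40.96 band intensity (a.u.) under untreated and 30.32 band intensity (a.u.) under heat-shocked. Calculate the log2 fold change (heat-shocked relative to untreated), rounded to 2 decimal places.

-0.43

Fold change = 30.32 / 40.96 = 0.7402
log2(0.7402) = -0.434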